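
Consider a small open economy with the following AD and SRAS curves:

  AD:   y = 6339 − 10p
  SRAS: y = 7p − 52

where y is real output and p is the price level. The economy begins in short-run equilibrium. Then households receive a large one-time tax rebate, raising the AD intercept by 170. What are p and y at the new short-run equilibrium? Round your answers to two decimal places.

This is a positive demand shock: AD shifts right.
New AD: y = 6509 − 10p.
Set AD = SRAS: 6509 − 10p = 7p − 52, so 6561 = 17p and p = 385.94.
Substituting into AD, y = 2649.59.

p = 385.94, y = 2649.59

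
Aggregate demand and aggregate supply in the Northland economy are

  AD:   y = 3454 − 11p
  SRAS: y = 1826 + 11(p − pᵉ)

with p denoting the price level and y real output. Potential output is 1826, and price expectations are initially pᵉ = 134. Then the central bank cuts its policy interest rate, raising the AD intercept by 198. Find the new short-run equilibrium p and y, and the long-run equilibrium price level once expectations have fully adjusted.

Short run: p = 150, y = 2002. Long run: p = 166.

AD shifts right: new AD is y = 3652 − 11p. With pᵉ = 134, SRAS is y = 352 + 11p.
Short run: 3652 − 11p = 352 + 11p gives 3300 = 22p, so p = 150 and y = 3652 − 11·150 = 2002.
y = 2002 is above potential 1826; expectations adjust and SRAS shifts left until y = 1826.
Long run: on the new AD curve, 1826 = 3652 − 11p gives p = 166.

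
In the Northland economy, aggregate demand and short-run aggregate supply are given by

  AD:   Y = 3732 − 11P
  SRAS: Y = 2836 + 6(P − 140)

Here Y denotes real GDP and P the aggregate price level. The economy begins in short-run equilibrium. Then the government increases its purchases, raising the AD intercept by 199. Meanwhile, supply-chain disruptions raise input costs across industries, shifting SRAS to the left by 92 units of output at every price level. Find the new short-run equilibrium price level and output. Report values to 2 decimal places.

After both shocks: AD is Y = 3931 − 11P and SRAS is Y = 1904 + 6P.
Setting them equal: 2027 = 17P, so P = 119.24.
Substituting into AD, Y = 2619.41.

P = 119.24, Y = 2619.41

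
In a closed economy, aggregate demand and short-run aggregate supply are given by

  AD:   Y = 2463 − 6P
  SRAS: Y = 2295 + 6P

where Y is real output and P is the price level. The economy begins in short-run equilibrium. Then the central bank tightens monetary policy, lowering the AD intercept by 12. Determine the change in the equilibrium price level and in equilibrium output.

ΔP = -1, ΔY = -6

This is a negative demand shock: AD shifts left.
New AD: Y = 2451 − 6P.
Set AD = SRAS: 2451 − 6P = 2295 + 6P, so 156 = 12P and P = 13.
Y = 2451 − 6·13 = 2373.
Initially P = 14, Y = 2379, so ΔP = -1 and ΔY = -6.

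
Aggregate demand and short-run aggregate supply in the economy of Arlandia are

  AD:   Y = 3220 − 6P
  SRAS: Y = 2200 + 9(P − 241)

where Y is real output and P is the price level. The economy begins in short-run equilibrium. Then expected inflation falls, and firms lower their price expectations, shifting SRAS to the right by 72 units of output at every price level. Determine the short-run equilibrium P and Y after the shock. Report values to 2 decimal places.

P = 207.80, Y = 1973.20

This is a positive supply shock: SRAS shifts right.
New SRAS: Y = 103 + 9P.
Set AD = SRAS: 3220 − 6P = 103 + 9P, so 3117 = 15P and P = 207.80.
Substituting into AD, Y = 1973.20.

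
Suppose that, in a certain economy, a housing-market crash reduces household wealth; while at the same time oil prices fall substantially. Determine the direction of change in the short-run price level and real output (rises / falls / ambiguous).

The first event is a negative demand shock: AD shifts left, which by itself pushes P down and Y down.
The second is a favourable supply shock: SRAS shifts right, which by itself pushes P down and Y up.
Both shocks push P down, so P falls. The two shocks push Y in opposite directions, so the effect on Y is ambiguous.

Price level: falls; output: ambiguous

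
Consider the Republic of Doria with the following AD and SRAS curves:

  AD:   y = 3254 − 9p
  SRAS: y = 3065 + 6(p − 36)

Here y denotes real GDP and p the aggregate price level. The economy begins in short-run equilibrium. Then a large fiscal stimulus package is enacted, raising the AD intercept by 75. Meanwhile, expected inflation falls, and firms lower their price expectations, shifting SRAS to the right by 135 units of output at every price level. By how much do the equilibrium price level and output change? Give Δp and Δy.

Δp = -4, Δy = +111

After both shocks: AD is y = 3329 − 9p and SRAS is y = 2984 + 6p.
Setting them equal: 345 = 15p, so p = 23.
y = 3329 − 9·23 = 3122.
Initially p = 27, y = 3011, so Δp = -4 and Δy = +111.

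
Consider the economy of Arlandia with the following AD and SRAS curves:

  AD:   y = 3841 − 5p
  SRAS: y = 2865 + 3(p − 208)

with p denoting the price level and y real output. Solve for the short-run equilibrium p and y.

p = 200, y = 2841

Write SRAS as y = 2865 + 3p − 624 = 2241 + 3p.
Set AD = SRAS: 3841 − 5p = 2241 + 3p, so 1600 = 8p and p = 200.
Then y = 3841 − 5·200 = 2841.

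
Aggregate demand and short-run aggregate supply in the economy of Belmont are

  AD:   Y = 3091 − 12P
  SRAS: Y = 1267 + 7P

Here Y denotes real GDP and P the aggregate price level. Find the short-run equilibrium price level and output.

P = 96, Y = 1939

Set AD = SRAS: 3091 − 12P = 1267 + 7P, so 1824 = 19P and P = 96.
Then Y = 3091 − 12·96 = 1939.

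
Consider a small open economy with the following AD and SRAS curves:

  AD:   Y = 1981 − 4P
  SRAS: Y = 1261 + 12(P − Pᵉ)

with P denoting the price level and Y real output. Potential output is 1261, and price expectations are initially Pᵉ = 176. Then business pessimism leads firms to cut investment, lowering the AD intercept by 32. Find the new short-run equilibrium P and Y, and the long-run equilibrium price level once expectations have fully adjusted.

AD shifts left: new AD is Y = 1949 − 4P. With Pᵉ = 176, SRAS is Y = 12P − 851.
Short run: 1949 − 4P = 12P − 851 gives 2800 = 16P, so P = 175 and Y = 1949 − 4·175 = 1249.
Y = 1249 is below potential 1261; expectations adjust and SRAS shifts right until Y = 1261.
Long run: on the new AD curve, 1261 = 1949 − 4P gives P = 172.

Short run: P = 175, Y = 1249. Long run: P = 172.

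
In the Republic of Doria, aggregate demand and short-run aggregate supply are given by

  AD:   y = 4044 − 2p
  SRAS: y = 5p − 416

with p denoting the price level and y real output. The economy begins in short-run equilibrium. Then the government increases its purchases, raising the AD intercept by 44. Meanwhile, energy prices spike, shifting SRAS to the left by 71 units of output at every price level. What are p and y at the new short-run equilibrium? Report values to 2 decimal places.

After both shocks: AD is y = 4088 − 2p and SRAS is y = 5p − 487.
Setting them equal: 4575 = 7p, so p = 653.57.
Substituting into AD, y = 2780.86.

p = 653.57, y = 2780.86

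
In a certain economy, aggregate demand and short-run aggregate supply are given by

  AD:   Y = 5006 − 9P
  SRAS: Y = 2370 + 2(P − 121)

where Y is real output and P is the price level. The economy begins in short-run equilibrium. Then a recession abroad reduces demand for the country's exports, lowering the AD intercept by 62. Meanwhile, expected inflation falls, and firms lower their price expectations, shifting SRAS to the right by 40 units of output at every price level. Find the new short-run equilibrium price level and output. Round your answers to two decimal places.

After both shocks: AD is Y = 4944 − 9P and SRAS is Y = 2168 + 2P.
Setting them equal: 2776 = 11P, so P = 252.36.
Substituting into AD, Y = 2672.73.

P = 252.36, Y = 2672.73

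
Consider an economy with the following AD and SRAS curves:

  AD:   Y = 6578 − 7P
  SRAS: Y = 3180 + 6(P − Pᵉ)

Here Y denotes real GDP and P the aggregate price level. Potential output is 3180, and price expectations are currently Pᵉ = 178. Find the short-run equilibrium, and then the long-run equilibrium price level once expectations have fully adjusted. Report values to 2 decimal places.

Short run: with Pᵉ = 178, SRAS is Y = 2112 + 6P. Setting AD = SRAS gives 4466 = 13P, so P = 343.54 and Y = 6578 − 7P = 4173.23.
Output 4173.23 is above potential 3180, so over time expected prices rise and SRAS shifts left until Y returns to 3180.
Long run: Y = 3180 on the AD curve gives 3180 = 6578 − 7P, so P = 485.43.

Short run: P = 343.54, Y = 4173.23. Long run: P = 485.43.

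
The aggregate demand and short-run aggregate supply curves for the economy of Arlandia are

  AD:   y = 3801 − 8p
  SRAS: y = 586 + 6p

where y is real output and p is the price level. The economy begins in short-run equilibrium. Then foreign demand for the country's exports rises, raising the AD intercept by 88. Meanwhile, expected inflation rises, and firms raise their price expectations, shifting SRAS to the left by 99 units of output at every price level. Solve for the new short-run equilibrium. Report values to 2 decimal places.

After both shocks: AD is y = 3889 − 8p and SRAS is y = 487 + 6p.
Setting them equal: 3402 = 14p, so p = 243.00.
Substituting into AD, y = 1945.00.

p = 243.00, y = 1945.00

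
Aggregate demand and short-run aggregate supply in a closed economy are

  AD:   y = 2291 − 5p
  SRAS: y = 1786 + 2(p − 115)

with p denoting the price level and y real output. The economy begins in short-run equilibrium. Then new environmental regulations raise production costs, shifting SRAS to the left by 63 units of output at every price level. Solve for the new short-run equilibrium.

p = 114, y = 1721

This is a negative supply shock: SRAS shifts left.
New SRAS: y = 1493 + 2p.
Set AD = SRAS: 2291 − 5p = 1493 + 2p, so 798 = 7p and p = 114.
y = 2291 − 5·114 = 1721.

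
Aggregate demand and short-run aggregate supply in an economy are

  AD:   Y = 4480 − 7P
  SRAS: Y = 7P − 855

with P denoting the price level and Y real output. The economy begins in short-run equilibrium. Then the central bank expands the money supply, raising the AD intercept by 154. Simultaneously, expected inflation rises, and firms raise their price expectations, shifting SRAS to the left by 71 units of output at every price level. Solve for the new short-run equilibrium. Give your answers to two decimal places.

P = 397.14, Y = 1854.00

After both shocks: AD is Y = 4634 − 7P and SRAS is Y = 7P − 926.
Setting them equal: 5560 = 14P, so P = 397.14.
Substituting into AD, Y = 1854.00.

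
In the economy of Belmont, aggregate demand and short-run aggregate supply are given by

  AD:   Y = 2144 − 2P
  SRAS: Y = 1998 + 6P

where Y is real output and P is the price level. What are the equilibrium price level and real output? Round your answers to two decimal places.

Set AD = SRAS: 2144 − 2P = 1998 + 6P, so 146 = 8P and P = 18.25.
Substituting into AD, Y = 2144 − 2P = 2107.50.

P = 18.25, Y = 2107.50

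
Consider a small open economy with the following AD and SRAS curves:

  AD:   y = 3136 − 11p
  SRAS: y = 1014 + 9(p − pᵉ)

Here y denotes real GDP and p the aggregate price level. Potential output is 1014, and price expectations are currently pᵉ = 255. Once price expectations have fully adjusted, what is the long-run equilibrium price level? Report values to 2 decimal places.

Short run: with pᵉ = 255, SRAS is y = 9p − 1281. Setting AD = SRAS gives 4417 = 20p, so p = 220.85 and y = 3136 − 11p = 706.65.
Output 706.65 is below potential 1014, so over time expected prices fall and SRAS shifts right until y returns to 1014.
Long run: y = 1014 on the AD curve gives 1014 = 3136 − 11p, so p = 192.91.

Long-run p = 192.91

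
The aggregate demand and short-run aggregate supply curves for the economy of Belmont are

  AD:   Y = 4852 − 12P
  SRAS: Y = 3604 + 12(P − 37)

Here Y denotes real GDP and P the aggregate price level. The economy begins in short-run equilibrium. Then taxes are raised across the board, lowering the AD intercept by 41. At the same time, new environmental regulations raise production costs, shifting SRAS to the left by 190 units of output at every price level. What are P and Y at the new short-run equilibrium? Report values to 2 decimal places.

After both shocks: AD is Y = 4811 − 12P and SRAS is Y = 2970 + 12P.
Setting them equal: 1841 = 24P, so P = 76.71.
Substituting into AD, Y = 3890.50.

P = 76.71, Y = 3890.50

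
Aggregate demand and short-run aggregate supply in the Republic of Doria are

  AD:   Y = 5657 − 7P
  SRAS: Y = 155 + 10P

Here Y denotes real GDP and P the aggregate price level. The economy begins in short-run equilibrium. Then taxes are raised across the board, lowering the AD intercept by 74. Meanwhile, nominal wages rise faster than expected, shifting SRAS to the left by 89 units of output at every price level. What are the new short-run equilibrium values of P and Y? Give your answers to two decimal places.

P = 324.53, Y = 3311.29

After both shocks: AD is Y = 5583 − 7P and SRAS is Y = 66 + 10P.
Setting them equal: 5517 = 17P, so P = 324.53.
Substituting into AD, Y = 3311.29.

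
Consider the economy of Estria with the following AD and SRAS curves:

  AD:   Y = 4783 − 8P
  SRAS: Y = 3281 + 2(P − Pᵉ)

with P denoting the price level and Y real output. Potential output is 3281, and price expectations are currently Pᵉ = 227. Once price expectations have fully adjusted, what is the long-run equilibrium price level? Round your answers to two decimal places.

Long-run P = 187.75

Short run: with Pᵉ = 227, SRAS is Y = 2827 + 2P. Setting AD = SRAS gives 1956 = 10P, so P = 195.60 and Y = 4783 − 8P = 3218.20.
Output 3218.20 is below potential 3281, so over time expected prices fall and SRAS shifts right until Y returns to 3281.
Long run: Y = 3281 on the AD curve gives 3281 = 4783 − 8P, so P = 187.75.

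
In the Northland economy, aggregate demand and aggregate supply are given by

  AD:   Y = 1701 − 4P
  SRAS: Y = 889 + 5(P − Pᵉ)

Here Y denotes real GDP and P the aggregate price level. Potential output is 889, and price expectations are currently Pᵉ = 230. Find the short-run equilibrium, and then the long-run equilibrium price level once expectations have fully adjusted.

Short run: P = 218, Y = 829. Long run: P = 203.

Short run: with Pᵉ = 230, SRAS is Y = 5P − 261. Setting AD = SRAS gives 1962 = 9P, so P = 218 and Y = 1701 − 4·218 = 829.
Output 829 is below potential 889, so over time expected prices fall and SRAS shifts right until Y returns to 889.
Long run: Y = 889 on the AD curve gives 889 = 1701 − 4P, so P = 203.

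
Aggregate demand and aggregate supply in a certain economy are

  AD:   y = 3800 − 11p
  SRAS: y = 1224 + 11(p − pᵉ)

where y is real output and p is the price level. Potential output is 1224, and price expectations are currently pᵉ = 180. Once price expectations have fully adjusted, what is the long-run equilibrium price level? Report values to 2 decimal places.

Long-run p = 234.18

Short run: with pᵉ = 180, SRAS is y = 11p − 756. Setting AD = SRAS gives 4556 = 22p, so p = 207.09 and y = 3800 − 11p = 1522.00.
Output 1522.00 is above potential 1224, so over time expected prices rise and SRAS shifts left until y returns to 1224.
Long run: y = 1224 on the AD curve gives 1224 = 3800 − 11p, so p = 234.18.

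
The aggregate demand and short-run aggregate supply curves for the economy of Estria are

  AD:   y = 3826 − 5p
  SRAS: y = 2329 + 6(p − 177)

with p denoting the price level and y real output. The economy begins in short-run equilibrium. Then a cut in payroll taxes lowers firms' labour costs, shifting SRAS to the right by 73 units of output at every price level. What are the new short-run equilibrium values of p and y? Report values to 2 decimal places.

p = 226.00, y = 2696.00

This is a positive supply shock: SRAS shifts right.
New SRAS: y = 1340 + 6p.
Set AD = SRAS: 3826 − 5p = 1340 + 6p, so 2486 = 11p and p = 226.00.
Substituting into AD, y = 2696.00.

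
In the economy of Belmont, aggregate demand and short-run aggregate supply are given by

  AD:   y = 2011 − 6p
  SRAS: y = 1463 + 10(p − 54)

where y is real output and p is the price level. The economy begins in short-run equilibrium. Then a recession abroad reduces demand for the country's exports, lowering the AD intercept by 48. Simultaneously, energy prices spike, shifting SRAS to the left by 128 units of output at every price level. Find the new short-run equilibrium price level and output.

p = 73, y = 1525

After both shocks: AD is y = 1963 − 6p and SRAS is y = 795 + 10p.
Setting them equal: 1168 = 16p, so p = 73.
y = 1963 − 6·73 = 1525.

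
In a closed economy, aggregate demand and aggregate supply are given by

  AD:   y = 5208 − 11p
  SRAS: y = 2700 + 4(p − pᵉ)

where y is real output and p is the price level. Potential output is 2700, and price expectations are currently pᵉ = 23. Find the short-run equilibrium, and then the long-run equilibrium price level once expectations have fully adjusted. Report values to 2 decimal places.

Short run: with pᵉ = 23, SRAS is y = 2608 + 4p. Setting AD = SRAS gives 2600 = 15p, so p = 173.33 and y = 5208 − 11p = 3301.33.
Output 3301.33 is above potential 2700, so over time expected prices rise and SRAS shifts left until y returns to 2700.
Long run: y = 2700 on the AD curve gives 2700 = 5208 − 11p, so p = 228.00.

Short run: p = 173.33, y = 3301.33. Long run: p = 228.00.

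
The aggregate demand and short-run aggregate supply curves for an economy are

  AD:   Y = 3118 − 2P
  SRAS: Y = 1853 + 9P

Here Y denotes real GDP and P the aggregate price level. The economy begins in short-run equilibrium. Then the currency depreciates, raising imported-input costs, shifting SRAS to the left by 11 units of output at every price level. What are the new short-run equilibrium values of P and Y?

P = 116, Y = 2886

This is a negative supply shock: SRAS shifts left.
New SRAS: Y = 1842 + 9P.
Set AD = SRAS: 3118 − 2P = 1842 + 9P, so 1276 = 11P and P = 116.
Y = 3118 − 2·116 = 2886.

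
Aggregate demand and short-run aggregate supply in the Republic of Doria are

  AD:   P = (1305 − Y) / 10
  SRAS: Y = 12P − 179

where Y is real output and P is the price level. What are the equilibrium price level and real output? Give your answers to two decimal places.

P = 67.45, Y = 630.45

Rearrange AD to Y = 1305 − 10P.
Set AD = SRAS: 1305 − 10P = 12P − 179, so 1484 = 22P and P = 67.45.
Substituting into AD, Y = 1305 − 10P = 630.45.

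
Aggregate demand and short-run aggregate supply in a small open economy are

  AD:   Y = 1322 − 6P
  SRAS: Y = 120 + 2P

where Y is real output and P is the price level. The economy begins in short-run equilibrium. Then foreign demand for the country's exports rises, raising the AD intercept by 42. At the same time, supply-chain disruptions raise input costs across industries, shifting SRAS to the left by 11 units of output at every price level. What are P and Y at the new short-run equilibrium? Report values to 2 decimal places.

P = 156.88, Y = 422.75

After both shocks: AD is Y = 1364 − 6P and SRAS is Y = 109 + 2P.
Setting them equal: 1255 = 8P, so P = 156.88.
Substituting into AD, Y = 422.75.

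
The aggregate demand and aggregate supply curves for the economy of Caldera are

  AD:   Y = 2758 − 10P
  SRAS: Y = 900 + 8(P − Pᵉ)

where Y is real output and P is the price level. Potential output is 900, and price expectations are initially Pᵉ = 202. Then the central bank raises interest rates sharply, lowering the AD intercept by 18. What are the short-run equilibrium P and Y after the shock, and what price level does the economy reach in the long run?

AD shifts left: new AD is Y = 2740 − 10P. With Pᵉ = 202, SRAS is Y = 8P − 716.
Short run: 2740 − 10P = 8P − 716 gives 3456 = 18P, so P = 192 and Y = 2740 − 10·192 = 820.
Y = 820 is below potential 900; expectations adjust and SRAS shifts right until Y = 900.
Long run: on the new AD curve, 900 = 2740 − 10P gives P = 184.

Short run: P = 192, Y = 820. Long run: P = 184.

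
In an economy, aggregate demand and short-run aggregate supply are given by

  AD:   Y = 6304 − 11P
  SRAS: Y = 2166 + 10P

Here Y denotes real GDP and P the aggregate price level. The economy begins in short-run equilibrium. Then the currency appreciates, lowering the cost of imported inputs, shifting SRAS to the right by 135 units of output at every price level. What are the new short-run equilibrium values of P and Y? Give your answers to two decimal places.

P = 190.62, Y = 4207.19

This is a positive supply shock: SRAS shifts right.
New SRAS: Y = 2301 + 10P.
Set AD = SRAS: 6304 − 11P = 2301 + 10P, so 4003 = 21P and P = 190.62.
Substituting into AD, Y = 4207.19.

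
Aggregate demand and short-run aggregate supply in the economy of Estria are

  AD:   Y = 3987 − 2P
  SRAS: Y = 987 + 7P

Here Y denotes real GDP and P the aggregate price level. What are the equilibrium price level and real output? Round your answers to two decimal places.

P = 333.33, Y = 3320.33

Set AD = SRAS: 3987 − 2P = 987 + 7P, so 3000 = 9P and P = 333.33.
Substituting into AD, Y = 3987 − 2P = 3320.33.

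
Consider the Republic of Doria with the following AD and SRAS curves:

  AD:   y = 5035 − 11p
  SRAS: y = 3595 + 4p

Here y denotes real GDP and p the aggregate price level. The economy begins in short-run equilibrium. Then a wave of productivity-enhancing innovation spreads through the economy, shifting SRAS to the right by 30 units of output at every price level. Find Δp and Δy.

Δp = -2, Δy = +22

This is a positive supply shock: SRAS shifts right.
New SRAS: y = 3625 + 4p.
Set AD = SRAS: 5035 − 11p = 3625 + 4p, so 1410 = 15p and p = 94.
y = 5035 − 11·94 = 4001.
Initially p = 96, y = 3979, so Δp = -2 and Δy = +22.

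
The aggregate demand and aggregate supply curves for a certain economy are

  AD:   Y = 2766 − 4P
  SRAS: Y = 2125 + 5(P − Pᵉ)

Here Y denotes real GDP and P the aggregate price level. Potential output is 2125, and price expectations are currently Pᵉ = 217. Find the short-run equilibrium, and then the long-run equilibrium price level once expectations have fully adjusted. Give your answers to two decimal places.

Short run: with Pᵉ = 217, SRAS is Y = 1040 + 5P. Setting AD = SRAS gives 1726 = 9P, so P = 191.78 and Y = 2766 − 4P = 1998.89.
Output 1998.89 is below potential 2125, so over time expected prices fall and SRAS shifts right until Y returns to 2125.
Long run: Y = 2125 on the AD curve gives 2125 = 2766 − 4P, so P = 160.25.

Short run: P = 191.78, Y = 1998.89. Long run: P = 160.25.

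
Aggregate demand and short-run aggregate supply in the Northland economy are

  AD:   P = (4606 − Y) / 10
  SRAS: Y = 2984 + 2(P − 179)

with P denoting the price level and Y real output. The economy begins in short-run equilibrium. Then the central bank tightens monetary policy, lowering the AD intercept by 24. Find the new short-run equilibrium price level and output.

P = 163, Y = 2952

This is a negative demand shock: AD shifts left.
New AD: Y = 4582 − 10P.
SRAS can be written Y = 2626 + 2P.
Set AD = SRAS: 4582 − 10P = 2626 + 2P, so 1956 = 12P and P = 163.
Y = 4582 − 10·163 = 2952.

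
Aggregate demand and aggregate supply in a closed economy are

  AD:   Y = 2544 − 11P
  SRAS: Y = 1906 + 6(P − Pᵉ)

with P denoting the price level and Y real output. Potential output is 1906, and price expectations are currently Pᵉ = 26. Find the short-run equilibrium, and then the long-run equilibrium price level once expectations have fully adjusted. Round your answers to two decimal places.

Short run: P = 46.71, Y = 2030.24. Long run: P = 58.00.

Short run: with Pᵉ = 26, SRAS is Y = 1750 + 6P. Setting AD = SRAS gives 794 = 17P, so P = 46.71 and Y = 2544 − 11P = 2030.24.
Output 2030.24 is above potential 1906, so over time expected prices rise and SRAS shifts left until Y returns to 1906.
Long run: Y = 1906 on the AD curve gives 1906 = 2544 − 11P, so P = 58.00.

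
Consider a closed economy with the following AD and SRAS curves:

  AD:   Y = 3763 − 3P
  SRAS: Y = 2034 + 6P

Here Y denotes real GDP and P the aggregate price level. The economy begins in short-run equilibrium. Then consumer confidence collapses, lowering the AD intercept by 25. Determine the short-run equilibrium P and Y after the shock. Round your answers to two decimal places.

P = 189.33, Y = 3170.00

This is a negative demand shock: AD shifts left.
New AD: Y = 3738 − 3P.
Set AD = SRAS: 3738 − 3P = 2034 + 6P, so 1704 = 9P and P = 189.33.
Substituting into AD, Y = 3170.00.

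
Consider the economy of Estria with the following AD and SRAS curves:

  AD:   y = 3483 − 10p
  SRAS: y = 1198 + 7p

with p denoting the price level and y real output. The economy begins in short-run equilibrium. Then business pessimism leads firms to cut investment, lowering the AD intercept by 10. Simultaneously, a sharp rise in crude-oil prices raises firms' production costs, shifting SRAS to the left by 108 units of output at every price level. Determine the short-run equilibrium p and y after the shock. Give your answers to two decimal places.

After both shocks: AD is y = 3473 − 10p and SRAS is y = 1090 + 7p.
Setting them equal: 2383 = 17p, so p = 140.18.
Substituting into AD, y = 2071.24.

p = 140.18, y = 2071.24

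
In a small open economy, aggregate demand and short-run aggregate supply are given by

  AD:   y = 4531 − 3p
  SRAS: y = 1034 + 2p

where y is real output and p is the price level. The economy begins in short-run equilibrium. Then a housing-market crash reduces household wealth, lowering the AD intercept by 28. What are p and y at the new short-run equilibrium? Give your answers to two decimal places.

This is a negative demand shock: AD shifts left.
New AD: y = 4503 − 3p.
Set AD = SRAS: 4503 − 3p = 1034 + 2p, so 3469 = 5p and p = 693.80.
Substituting into AD, y = 2421.60.

p = 693.80, y = 2421.60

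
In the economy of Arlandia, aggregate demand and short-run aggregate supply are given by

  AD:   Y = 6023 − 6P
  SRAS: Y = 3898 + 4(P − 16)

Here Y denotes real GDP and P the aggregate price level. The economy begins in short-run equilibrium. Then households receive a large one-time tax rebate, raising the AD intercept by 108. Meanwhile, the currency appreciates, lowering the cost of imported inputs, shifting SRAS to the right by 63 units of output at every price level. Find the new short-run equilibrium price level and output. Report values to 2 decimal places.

After both shocks: AD is Y = 6131 − 6P and SRAS is Y = 3897 + 4P.
Setting them equal: 2234 = 10P, so P = 223.40.
Substituting into AD, Y = 4790.60.

P = 223.40, Y = 4790.60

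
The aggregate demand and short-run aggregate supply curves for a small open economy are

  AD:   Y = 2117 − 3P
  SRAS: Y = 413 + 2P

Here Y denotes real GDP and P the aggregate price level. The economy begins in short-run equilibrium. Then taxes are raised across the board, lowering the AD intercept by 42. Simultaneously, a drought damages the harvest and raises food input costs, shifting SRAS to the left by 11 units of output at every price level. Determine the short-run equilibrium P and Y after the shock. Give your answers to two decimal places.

P = 334.60, Y = 1071.20

After both shocks: AD is Y = 2075 − 3P and SRAS is Y = 402 + 2P.
Setting them equal: 1673 = 5P, so P = 334.60.
Substituting into AD, Y = 1071.20.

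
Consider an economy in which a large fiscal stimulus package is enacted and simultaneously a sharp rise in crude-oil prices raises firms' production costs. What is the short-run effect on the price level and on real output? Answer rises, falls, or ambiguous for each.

Price level: rises; output: ambiguous

The first event is a positive demand shock: AD shifts right, which by itself pushes P up and Y up.
The second is an adverse supply shock: SRAS shifts left, which by itself pushes P up and Y down.
Both shocks push P up, so P rises. The two shocks push Y in opposite directions, so the effect on Y is ambiguous.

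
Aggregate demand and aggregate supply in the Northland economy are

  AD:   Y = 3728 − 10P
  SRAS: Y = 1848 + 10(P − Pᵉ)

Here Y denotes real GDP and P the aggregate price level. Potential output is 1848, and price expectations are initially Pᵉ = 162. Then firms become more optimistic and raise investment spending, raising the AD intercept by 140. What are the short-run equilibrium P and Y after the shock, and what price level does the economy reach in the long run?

Short run: P = 182, Y = 2048. Long run: P = 202.

AD shifts right: new AD is Y = 3868 − 10P. With Pᵉ = 162, SRAS is Y = 228 + 10P.
Short run: 3868 − 10P = 228 + 10P gives 3640 = 20P, so P = 182 and Y = 3868 − 10·182 = 2048.
Y = 2048 is above potential 1848; expectations adjust and SRAS shifts left until Y = 1848.
Long run: on the new AD curve, 1848 = 3868 − 10P gives P = 202.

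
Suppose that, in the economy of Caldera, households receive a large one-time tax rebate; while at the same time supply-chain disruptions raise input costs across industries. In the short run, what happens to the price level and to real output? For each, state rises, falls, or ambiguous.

The first event is a positive demand shock: AD shifts right, which by itself pushes P up and Y up.
The second is an adverse supply shock: SRAS shifts left, which by itself pushes P up and Y down.
Both shocks push P up, so P rises. The two shocks push Y in opposite directions, so the effect on Y is ambiguous.

Price level: rises; output: ambiguous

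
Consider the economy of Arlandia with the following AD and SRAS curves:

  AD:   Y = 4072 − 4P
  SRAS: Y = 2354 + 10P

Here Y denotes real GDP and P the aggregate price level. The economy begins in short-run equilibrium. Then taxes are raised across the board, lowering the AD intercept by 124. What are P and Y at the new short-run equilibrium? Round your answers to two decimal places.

This is a negative demand shock: AD shifts left.
New AD: Y = 3948 − 4P.
Set AD = SRAS: 3948 − 4P = 2354 + 10P, so 1594 = 14P and P = 113.86.
Substituting into AD, Y = 3492.57.

P = 113.86, Y = 3492.57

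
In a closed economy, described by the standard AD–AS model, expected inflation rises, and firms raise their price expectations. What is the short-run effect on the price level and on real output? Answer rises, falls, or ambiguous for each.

This is an adverse supply shock: SRAS shifts left.
Moving along the downward-sloping AD curve, P rises and Y falls.

Price level: rises; output: falls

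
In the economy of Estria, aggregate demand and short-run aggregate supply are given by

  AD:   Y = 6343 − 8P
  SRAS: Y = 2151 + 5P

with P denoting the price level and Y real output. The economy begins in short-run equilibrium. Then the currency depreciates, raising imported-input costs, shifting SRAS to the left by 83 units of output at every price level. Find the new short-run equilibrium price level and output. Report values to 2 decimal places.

P = 328.85, Y = 3712.23

This is a negative supply shock: SRAS shifts left.
New SRAS: Y = 2068 + 5P.
Set AD = SRAS: 6343 − 8P = 2068 + 5P, so 4275 = 13P and P = 328.85.
Substituting into AD, Y = 3712.23.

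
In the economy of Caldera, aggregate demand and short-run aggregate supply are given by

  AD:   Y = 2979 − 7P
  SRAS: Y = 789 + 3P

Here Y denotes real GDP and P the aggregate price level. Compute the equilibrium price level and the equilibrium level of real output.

Set AD = SRAS: 2979 − 7P = 789 + 3P, so 2190 = 10P and P = 219.
Then Y = 2979 − 7·219 = 1446.

P = 219, Y = 1446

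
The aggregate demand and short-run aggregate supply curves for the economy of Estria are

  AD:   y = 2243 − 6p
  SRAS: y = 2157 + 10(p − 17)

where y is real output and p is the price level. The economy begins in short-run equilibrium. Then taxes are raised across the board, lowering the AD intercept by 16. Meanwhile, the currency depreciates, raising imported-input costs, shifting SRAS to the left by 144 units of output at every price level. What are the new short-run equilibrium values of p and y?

After both shocks: AD is y = 2227 − 6p and SRAS is y = 1843 + 10p.
Setting them equal: 384 = 16p, so p = 24.
y = 2227 − 6·24 = 2083.

p = 24, y = 2083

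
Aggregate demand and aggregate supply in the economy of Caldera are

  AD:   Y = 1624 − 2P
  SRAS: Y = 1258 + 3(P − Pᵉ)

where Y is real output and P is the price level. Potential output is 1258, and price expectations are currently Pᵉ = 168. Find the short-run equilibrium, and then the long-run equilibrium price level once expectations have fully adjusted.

Short run: with Pᵉ = 168, SRAS is Y = 754 + 3P. Setting AD = SRAS gives 870 = 5P, so P = 174 and Y = 1624 − 2·174 = 1276.
Output 1276 is above potential 1258, so over time expected prices rise and SRAS shifts left until Y returns to 1258.
Long run: Y = 1258 on the AD curve gives 1258 = 1624 − 2P, so P = 183.

Short run: P = 174, Y = 1276. Long run: P = 183.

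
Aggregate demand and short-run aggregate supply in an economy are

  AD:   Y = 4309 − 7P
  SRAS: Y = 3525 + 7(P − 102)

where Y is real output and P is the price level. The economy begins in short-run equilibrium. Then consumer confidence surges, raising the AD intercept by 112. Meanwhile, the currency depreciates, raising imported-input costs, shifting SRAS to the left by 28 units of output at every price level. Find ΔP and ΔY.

ΔP = +10, ΔY = +42

After both shocks: AD is Y = 4421 − 7P and SRAS is Y = 2783 + 7P.
Setting them equal: 1638 = 14P, so P = 117.
Y = 4421 − 7·117 = 3602.
Initially P = 107, Y = 3560, so ΔP = +10 and ΔY = +42.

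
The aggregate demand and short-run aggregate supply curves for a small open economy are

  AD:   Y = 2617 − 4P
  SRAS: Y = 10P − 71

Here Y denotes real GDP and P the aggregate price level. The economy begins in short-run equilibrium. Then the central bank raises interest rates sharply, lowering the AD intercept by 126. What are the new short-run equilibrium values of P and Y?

P = 183, Y = 1759

This is a negative demand shock: AD shifts left.
New AD: Y = 2491 − 4P.
Set AD = SRAS: 2491 − 4P = 10P − 71, so 2562 = 14P and P = 183.
Y = 2491 − 4·183 = 1759.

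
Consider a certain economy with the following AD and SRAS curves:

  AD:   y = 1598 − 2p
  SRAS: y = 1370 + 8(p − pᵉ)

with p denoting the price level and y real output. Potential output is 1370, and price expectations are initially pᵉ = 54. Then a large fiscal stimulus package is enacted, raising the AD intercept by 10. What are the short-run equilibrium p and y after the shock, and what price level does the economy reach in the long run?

AD shifts right: new AD is y = 1608 − 2p. With pᵉ = 54, SRAS is y = 938 + 8p.
Short run: 1608 − 2p = 938 + 8p gives 670 = 10p, so p = 67 and y = 1608 − 2·67 = 1474.
y = 1474 is above potential 1370; expectations adjust and SRAS shifts left until y = 1370.
Long run: on the new AD curve, 1370 = 1608 − 2p gives p = 119.

Short run: p = 67, y = 1474. Long run: p = 119.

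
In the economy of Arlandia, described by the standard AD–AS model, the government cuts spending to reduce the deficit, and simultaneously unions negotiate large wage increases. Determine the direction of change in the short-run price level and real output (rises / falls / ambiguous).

Price level: ambiguous; output: falls

The first event is a negative demand shock: AD shifts left, which by itself pushes P down and Y down.
The second is an adverse supply shock: SRAS shifts left, which by itself pushes P up and Y down.
The two shocks push P in opposite directions, so the effect on P is ambiguous. Both shocks push Y down, so Y falls.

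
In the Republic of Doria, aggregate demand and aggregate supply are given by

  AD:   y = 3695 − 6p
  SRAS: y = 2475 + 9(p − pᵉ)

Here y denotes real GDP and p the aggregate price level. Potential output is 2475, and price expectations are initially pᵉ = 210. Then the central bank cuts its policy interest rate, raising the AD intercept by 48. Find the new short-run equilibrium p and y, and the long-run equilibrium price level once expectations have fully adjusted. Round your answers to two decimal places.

AD shifts right: new AD is y = 3743 − 6p. With pᵉ = 210, SRAS is y = 585 + 9p.
Short run: 3743 − 6p = 585 + 9p gives 3158 = 15p, so p = 210.53 and y = 3743 − 6p = 2479.80.
y = 2479.80 is above potential 2475; expectations adjust and SRAS shifts left until y = 2475.
Long run: on the new AD curve, 2475 = 3743 − 6p gives p = 211.33.

Short run: p = 210.53, y = 2479.80. Long run: p = 211.33.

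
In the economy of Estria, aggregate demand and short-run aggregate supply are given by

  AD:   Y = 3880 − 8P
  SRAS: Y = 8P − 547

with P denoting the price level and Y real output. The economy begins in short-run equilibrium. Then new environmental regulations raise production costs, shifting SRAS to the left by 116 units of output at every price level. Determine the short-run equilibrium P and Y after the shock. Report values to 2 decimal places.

P = 283.94, Y = 1608.50

This is a negative supply shock: SRAS shifts left.
New SRAS: Y = 8P − 663.
Set AD = SRAS: 3880 − 8P = 8P − 663, so 4543 = 16P and P = 283.94.
Substituting into AD, Y = 1608.50.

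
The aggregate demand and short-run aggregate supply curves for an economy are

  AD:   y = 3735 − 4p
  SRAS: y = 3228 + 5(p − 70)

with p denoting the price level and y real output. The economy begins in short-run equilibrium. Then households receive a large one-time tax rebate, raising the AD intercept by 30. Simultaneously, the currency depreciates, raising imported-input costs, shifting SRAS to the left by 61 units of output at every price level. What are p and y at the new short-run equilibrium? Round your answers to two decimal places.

p = 105.33, y = 3343.67

After both shocks: AD is y = 3765 − 4p and SRAS is y = 2817 + 5p.
Setting them equal: 948 = 9p, so p = 105.33.
Substituting into AD, y = 3343.67.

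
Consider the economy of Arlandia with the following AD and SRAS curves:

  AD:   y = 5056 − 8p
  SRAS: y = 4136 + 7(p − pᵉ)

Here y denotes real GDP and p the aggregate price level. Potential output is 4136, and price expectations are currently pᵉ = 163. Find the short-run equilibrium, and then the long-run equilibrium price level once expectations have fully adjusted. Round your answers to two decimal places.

Short run: p = 137.40, y = 3956.80. Long run: p = 115.00.

Short run: with pᵉ = 163, SRAS is y = 2995 + 7p. Setting AD = SRAS gives 2061 = 15p, so p = 137.40 and y = 5056 − 8p = 3956.80.
Output 3956.80 is below potential 4136, so over time expected prices fall and SRAS shifts right until y returns to 4136.
Long run: y = 4136 on the AD curve gives 4136 = 5056 − 8p, so p = 115.00.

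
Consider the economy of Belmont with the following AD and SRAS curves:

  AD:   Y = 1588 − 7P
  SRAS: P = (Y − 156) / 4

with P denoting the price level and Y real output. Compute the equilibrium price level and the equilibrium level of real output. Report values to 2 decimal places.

Rearrange SRAS to Y = 156 + 4P.
Set AD = SRAS: 1588 − 7P = 156 + 4P, so 1432 = 11P and P = 130.18.
Substituting into AD, Y = 1588 − 7P = 676.73.

P = 130.18, Y = 676.73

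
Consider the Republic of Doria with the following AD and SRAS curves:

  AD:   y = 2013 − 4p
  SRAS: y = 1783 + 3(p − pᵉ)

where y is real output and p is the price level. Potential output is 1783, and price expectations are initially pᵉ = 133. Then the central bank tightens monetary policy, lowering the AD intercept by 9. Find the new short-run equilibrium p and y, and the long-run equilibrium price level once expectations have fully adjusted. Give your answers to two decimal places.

AD shifts left: new AD is y = 2004 − 4p. With pᵉ = 133, SRAS is y = 1384 + 3p.
Short run: 2004 − 4p = 1384 + 3p gives 620 = 7p, so p = 88.57 and y = 2004 − 4p = 1649.71.
y = 1649.71 is below potential 1783; expectations adjust and SRAS shifts right until y = 1783.
Long run: on the new AD curve, 1783 = 2004 − 4p gives p = 55.25.

Short run: p = 88.57, y = 1649.71. Long run: p = 55.25.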